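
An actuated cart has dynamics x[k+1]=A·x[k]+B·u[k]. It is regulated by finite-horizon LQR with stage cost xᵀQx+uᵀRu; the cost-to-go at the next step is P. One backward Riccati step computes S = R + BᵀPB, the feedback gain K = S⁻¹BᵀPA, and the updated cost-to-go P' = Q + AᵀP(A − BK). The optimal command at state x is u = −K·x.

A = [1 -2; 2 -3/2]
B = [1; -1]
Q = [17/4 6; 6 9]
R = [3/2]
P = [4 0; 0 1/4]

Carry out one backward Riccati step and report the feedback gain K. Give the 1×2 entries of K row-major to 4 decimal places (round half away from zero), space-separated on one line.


BᵀP = [4.0000 -0.2500]
S = R + BᵀPB = [3/2] + [4.2500] = [5.7500]
BᵀPA = [3.5000 -7.6250]
K = S⁻¹·BᵀPA = [0.6087 -1.3261]
A−BK = [0.3913 -0.6739; 2.6087 -2.8261]
AᵀP(A−BK) = [2.8696 -4.1087; -4.1087 6.4511]
P' = Q + AᵀP(A−BK) = [7.1196 1.8913; 1.8913 15.4511]
tr(P') = 22.5707

0.6087 -1.3261


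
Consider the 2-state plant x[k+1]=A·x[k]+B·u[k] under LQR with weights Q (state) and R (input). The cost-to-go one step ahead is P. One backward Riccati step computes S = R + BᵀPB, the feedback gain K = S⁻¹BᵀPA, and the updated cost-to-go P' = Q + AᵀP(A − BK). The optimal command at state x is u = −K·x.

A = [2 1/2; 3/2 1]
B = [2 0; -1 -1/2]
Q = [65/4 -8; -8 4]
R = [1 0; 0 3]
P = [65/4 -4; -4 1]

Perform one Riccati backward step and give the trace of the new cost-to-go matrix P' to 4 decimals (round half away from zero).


BᵀP = [36.5000 -9.0000; 2.0000 -0.5000]
S = R + BᵀPB = [1 0; 0 3] + [82.0000 4.5000; 4.5000 0.2500] = [83.0000 4.5000; 4.5000 3.2500]
BᵀPA = [59.5000 9.2500; 3.2500 0.5000]
K = S⁻¹·BᵀPA = [0.7164 0.1115; 0.0080 -0.0005]
A−BK = [0.5671 0.2771; 2.2204 1.1112]
AᵀP(A−BK) = [0.5962 0.1190; 0.1190 0.0316]
P' = Q + AᵀP(A−BK) = [16.8462 -7.8810; -7.8810 4.0316]
tr(P') = 20.8778

20.8778


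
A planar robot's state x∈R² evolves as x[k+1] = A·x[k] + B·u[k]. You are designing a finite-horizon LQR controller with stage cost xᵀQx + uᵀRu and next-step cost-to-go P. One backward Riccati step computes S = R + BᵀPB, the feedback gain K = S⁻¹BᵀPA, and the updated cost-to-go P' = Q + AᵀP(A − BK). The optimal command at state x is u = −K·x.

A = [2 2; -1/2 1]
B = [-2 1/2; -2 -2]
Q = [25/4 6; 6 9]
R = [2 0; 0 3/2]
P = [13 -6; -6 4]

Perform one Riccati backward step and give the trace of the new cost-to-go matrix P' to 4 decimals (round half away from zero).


BᵀP = [-14.0000 4.0000; 18.5000 -11.0000]
S = R + BᵀPB = [2 0; 0 3/2] + [20.0000 -15.0000; -15.0000 31.2500] = [22.0000 -15.0000; -15.0000 32.7500]
BᵀPA = [-30.0000 -24.0000; 42.5000 26.0000]
K = S⁻¹·BᵀPA = [-0.6963 -0.7992; 0.9788 0.4279]
A−BK = [0.1181 0.1877; 0.0651 0.2573]
AᵀP(A−BK) = [2.5126 1.8406; 1.8406 1.6953]
P' = Q + AᵀP(A−BK) = [8.7626 7.8406; 7.8406 10.6953]
tr(P') = 19.4579

19.4579


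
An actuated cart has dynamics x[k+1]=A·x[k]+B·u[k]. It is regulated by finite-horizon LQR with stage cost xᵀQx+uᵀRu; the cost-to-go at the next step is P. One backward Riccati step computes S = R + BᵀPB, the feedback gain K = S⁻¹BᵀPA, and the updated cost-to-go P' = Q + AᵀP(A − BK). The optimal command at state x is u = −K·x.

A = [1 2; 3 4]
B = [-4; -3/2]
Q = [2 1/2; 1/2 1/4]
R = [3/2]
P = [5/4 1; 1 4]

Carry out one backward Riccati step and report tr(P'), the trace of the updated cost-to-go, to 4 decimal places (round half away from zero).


33.0588

BᵀP = [-6.5000 -10.0000]
S = R + BᵀPB = [3/2] + [41.0000] = [42.5000]
BᵀPA = [-36.5000 -53.0000]
K = S⁻¹·BᵀPA = [-0.8588 -1.2471]
A−BK = [-2.4353 -2.9882; 1.7118 2.1294]
AᵀP(A−BK) = [11.9029 14.9824; 14.9824 18.9059]
P' = Q + AᵀP(A−BK) = [13.9029 15.4824; 15.4824 19.1559]
tr(P') = 33.0588


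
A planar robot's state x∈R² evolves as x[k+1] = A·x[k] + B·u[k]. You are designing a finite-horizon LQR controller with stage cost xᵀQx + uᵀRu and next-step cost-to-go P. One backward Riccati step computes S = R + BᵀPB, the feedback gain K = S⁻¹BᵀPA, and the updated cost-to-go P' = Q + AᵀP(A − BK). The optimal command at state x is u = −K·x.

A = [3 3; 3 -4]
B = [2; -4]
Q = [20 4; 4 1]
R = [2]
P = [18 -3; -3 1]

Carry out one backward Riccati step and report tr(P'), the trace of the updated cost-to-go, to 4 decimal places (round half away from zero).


BᵀP = [48.0000 -10.0000]
S = R + BᵀPB = [2] + [136.0000] = [138.0000]
BᵀPA = [114.0000 184.0000]
K = S⁻¹·BᵀPA = [0.8261 1.3333]
A−BK = [1.3478 0.3333; 6.3043 1.3333]
AᵀP(A−BK) = [22.8261 7.0000; 7.0000 4.6667]
P' = Q + AᵀP(A−BK) = [42.8261 11.0000; 11.0000 5.6667]
tr(P') = 48.4928

48.4928


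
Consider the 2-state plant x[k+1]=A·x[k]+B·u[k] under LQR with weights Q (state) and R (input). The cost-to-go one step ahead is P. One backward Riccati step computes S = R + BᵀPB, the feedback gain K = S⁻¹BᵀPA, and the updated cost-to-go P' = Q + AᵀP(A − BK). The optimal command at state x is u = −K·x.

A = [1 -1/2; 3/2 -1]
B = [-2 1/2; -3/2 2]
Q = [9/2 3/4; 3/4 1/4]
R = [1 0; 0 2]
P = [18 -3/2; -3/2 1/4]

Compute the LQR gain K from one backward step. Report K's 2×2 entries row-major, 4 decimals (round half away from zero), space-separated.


BᵀP = [-33.7500 2.6250; 6.0000 -0.2500]
S = R + BᵀPB = [1 0; 0 2] + [63.5625 -11.6250; -11.6250 2.5000] = [64.5625 -11.6250; -11.6250 4.5000]
BᵀPA = [-29.8125 14.2500; 5.6250 -2.7500]
K = S⁻¹·BᵀPA = [-0.4425 0.2069; 0.1068 -0.0765]
A−BK = [0.0615 -0.0479; 0.6226 -0.5366]
AᵀP(A−BK) = [0.2688 -0.1502; -0.1502 0.0907]
P' = Q + AᵀP(A−BK) = [4.7688 0.5998; 0.5998 0.3407]
tr(P') = 5.1095

-0.4425 0.2069 0.1068 -0.0765


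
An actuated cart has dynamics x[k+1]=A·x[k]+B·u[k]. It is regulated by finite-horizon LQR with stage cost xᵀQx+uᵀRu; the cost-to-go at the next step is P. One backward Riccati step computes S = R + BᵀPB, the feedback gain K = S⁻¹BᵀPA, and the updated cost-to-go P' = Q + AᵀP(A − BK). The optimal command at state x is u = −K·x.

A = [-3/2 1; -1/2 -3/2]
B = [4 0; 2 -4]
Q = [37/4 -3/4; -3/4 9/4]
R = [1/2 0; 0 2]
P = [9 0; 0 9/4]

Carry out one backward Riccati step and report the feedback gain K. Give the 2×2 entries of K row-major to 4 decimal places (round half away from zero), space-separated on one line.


-0.3733 0.2459 -0.0584 0.4717

BᵀP = [36.0000 4.5000; 0.0000 -9.0000]
S = R + BᵀPB = [1/2 0; 0 2] + [153.0000 -18.0000; -18.0000 36.0000] = [153.5000 -18.0000; -18.0000 38.0000]
BᵀPA = [-56.2500 29.2500; 4.5000 13.5000]
K = S⁻¹·BᵀPA = [-0.3733 0.2459; -0.0584 0.4717]
A−BK = [-0.0068 0.0165; 0.0130 -0.1048]
AᵀP(A−BK) = [0.0773 -0.1051; -0.1051 0.5025]
P' = Q + AᵀP(A−BK) = [9.3273 -0.8551; -0.8551 2.7525]
tr(P') = 12.0798


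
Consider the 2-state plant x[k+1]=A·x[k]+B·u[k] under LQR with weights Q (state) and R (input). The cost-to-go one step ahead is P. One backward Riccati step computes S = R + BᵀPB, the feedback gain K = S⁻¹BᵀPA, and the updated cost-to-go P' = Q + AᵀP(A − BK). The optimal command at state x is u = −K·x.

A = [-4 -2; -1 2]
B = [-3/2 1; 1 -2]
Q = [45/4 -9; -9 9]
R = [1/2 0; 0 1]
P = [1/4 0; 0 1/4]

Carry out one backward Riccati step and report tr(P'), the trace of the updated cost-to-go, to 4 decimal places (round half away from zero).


BᵀP = [-0.3750 0.2500; 0.2500 -0.5000]
S = R + BᵀPB = [1/2 0; 0 1] + [0.8125 -0.8750; -0.8750 1.2500] = [1.3125 -0.8750; -0.8750 2.2500]
BᵀPA = [1.2500 1.2500; -0.5000 -1.5000]
K = S⁻¹·BᵀPA = [1.0857 0.6857; 0.2000 -0.4000]
A−BK = [-2.5714 -0.5714; -1.6857 0.5143]
AᵀP(A−BK) = [2.9929 0.4429; 0.4429 0.5429]
P' = Q + AᵀP(A−BK) = [14.2429 -8.5571; -8.5571 9.5429]
tr(P') = 23.7857

23.7857


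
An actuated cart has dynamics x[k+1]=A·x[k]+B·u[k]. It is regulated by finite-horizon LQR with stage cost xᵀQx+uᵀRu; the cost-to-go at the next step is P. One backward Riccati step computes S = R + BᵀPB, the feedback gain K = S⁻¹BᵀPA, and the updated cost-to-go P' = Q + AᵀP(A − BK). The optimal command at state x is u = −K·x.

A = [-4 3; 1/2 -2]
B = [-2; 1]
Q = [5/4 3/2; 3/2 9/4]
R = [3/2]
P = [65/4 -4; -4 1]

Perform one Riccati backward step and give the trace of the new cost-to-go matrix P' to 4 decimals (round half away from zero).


12.0539

BᵀP = [-36.5000 9.0000]
S = R + BᵀPB = [3/2] + [82.0000] = [83.5000]
BᵀPA = [150.5000 -127.5000]
K = S⁻¹·BᵀPA = [1.8024 -1.5269]
A−BK = [-0.3952 -0.0539; -1.3024 -0.4731]
AᵀP(A−BK) = [4.9895 -4.1946; -4.1946 3.5644]
P' = Q + AᵀP(A−BK) = [6.2395 -2.6946; -2.6946 5.8144]
tr(P') = 12.0539


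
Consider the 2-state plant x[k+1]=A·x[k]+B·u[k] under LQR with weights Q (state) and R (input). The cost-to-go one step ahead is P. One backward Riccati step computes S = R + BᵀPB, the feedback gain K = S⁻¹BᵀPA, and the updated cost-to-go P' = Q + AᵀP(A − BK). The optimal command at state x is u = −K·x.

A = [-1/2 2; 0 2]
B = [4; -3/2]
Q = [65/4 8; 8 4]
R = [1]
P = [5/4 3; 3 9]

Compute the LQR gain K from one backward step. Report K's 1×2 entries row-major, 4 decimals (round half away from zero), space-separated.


-0.0476 -0.3810

BᵀP = [0.5000 -1.5000]
S = R + BᵀPB = [1] + [4.2500] = [5.2500]
BᵀPA = [-0.2500 -2.0000]
K = S⁻¹·BᵀPA = [-0.0476 -0.3810]
A−BK = [-0.3095 3.5238; -0.0714 1.4286]
AᵀP(A−BK) = [0.3006 -4.3452; -4.3452 64.2381]
P' = Q + AᵀP(A−BK) = [16.5506 3.6548; 3.6548 68.2381]
tr(P') = 84.7887


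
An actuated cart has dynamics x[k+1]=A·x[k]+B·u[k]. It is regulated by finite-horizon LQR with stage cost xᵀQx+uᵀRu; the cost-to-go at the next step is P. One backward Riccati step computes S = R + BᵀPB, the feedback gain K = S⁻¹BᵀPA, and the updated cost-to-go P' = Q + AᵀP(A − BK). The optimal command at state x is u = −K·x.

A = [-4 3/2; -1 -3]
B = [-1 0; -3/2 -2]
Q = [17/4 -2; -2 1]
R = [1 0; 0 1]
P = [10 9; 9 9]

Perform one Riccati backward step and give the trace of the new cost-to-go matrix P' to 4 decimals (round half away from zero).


15.9491

BᵀP = [-23.5000 -22.5000; -18.0000 -18.0000]
S = R + BᵀPB = [1 0; 0 1] + [57.2500 45.0000; 45.0000 36.0000] = [58.2500 45.0000; 45.0000 37.0000]
BᵀPA = [116.5000 32.2500; 90.0000 27.0000]
K = S⁻¹·BᵀPA = [2.0000 -0.1670; 0.0000 0.9328]
A−BK = [-2.0000 1.3330; 2.0000 -1.3848]
AᵀP(A−BK) = [8.0000 -3.0000; -3.0000 2.6991]
P' = Q + AᵀP(A−BK) = [12.2500 -5.0000; -5.0000 3.6991]
tr(P') = 15.9491


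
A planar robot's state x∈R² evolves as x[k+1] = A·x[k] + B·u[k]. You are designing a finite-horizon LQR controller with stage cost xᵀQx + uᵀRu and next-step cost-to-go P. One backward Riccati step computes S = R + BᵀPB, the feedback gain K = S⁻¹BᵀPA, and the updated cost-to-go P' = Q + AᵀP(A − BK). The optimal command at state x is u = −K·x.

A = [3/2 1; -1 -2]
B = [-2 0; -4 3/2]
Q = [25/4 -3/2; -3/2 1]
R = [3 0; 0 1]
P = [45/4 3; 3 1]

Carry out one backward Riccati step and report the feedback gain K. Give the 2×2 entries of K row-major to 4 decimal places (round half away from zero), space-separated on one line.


-0.4096 -0.1772 -0.2752 -0.3561

BᵀP = [-34.5000 -10.0000; 4.5000 1.5000]
S = R + BᵀPB = [3 0; 0 1] + [109.0000 -15.0000; -15.0000 2.2500] = [112.0000 -15.0000; -15.0000 3.2500]
BᵀPA = [-41.7500 -14.5000; 5.2500 1.5000]
K = S⁻¹·BᵀPA = [-0.4096 -0.1772; -0.2752 -0.3561]
A−BK = [0.6808 0.6457; -2.2257 -2.1745]
AᵀP(A−BK) = [1.6555 1.3482; 1.3482 1.2154]
P' = Q + AᵀP(A−BK) = [7.9055 -0.1518; -0.1518 2.2154]
tr(P') = 10.1208


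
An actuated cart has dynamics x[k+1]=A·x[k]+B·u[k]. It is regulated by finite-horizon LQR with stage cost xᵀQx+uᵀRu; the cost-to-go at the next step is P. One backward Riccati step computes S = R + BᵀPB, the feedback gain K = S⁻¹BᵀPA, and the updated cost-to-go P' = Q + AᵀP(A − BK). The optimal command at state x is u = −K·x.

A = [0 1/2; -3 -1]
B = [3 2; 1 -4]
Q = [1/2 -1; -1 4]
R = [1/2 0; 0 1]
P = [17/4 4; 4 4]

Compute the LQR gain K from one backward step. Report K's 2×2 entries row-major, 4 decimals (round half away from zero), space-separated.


BᵀP = [16.7500 16.0000; -7.5000 -8.0000]
S = R + BᵀPB = [1/2 0; 0 1] + [66.2500 -30.5000; -30.5000 17.0000] = [66.7500 -30.5000; -30.5000 18.0000]
BᵀPA = [-48.0000 -7.6250; 24.0000 4.2500]
K = S⁻¹·BᵀPA = [-0.4866 -0.0281; 0.5088 0.1885]
A−BK = [0.4424 0.2074; -0.4783 -0.2180]
AᵀP(A−BK) = [0.4313 0.1272; 0.1272 0.0471]
P' = Q + AᵀP(A−BK) = [0.9313 -0.8728; -0.8728 4.0471]
tr(P') = 4.9785

-0.4866 -0.0281 0.5088 0.1885


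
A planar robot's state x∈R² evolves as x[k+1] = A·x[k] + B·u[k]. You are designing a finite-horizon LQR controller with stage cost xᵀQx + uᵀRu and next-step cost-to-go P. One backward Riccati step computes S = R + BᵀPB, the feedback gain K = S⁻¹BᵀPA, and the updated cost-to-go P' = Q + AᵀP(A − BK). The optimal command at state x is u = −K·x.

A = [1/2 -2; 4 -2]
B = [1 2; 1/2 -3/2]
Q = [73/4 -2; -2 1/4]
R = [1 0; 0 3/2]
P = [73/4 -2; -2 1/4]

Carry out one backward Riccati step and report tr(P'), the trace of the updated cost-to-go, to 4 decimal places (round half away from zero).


19.9879

BᵀP = [17.2500 -1.8750; 39.5000 -4.3750]
S = R + BᵀPB = [1 0; 0 3/2] + [16.3125 37.3125; 37.3125 85.5625] = [17.3125 37.3125; 37.3125 87.0625]
BᵀPA = [1.1250 -30.7500; 2.2500 -70.2500]
K = S⁻¹·BᵀPA = [0.1216 -0.4865; -0.0263 -0.5984]
A−BK = [0.4309 -0.3167; 3.8998 -2.6544]
AᵀP(A−BK) = [0.4848 -0.3563; -0.3563 1.0031]
P' = Q + AᵀP(A−BK) = [18.7348 -2.3563; -2.3563 1.2531]
tr(P') = 19.9879


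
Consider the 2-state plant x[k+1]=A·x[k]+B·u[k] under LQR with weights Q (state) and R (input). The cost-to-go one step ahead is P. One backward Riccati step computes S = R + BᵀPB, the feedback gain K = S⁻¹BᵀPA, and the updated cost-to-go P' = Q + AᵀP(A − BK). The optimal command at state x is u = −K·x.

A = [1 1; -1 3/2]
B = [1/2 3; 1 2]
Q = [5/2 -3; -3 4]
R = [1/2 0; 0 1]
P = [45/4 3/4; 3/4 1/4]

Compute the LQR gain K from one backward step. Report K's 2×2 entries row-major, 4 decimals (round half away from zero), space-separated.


-0.2430 0.2693 0.3336 0.3019

BᵀP = [6.3750 0.6250; 35.2500 2.7500]
S = R + BᵀPB = [1/2 0; 0 1] + [3.8125 20.3750; 20.3750 111.2500] = [4.3125 20.3750; 20.3750 112.2500]
BᵀPA = [5.7500 7.3125; 32.5000 39.3750]
K = S⁻¹·BᵀPA = [-0.2430 0.2693; 0.3336 0.3019]
A−BK = [0.1206 -0.0403; -1.4243 0.6269]
AᵀP(A−BK) = [0.5539 -0.1102; -0.1102 0.2060]
P' = Q + AᵀP(A−BK) = [3.0539 -3.1102; -3.1102 4.2060]
tr(P') = 7.2600


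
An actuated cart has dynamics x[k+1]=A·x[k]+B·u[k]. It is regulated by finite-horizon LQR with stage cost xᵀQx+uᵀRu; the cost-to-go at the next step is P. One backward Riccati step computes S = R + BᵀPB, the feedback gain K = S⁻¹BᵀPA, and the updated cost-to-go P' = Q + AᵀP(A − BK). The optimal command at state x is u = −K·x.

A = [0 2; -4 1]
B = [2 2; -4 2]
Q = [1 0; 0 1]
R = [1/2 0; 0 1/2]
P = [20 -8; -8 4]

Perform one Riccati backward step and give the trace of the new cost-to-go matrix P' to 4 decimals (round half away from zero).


2.7674

BᵀP = [72.0000 -32.0000; 24.0000 -8.0000]
S = R + BᵀPB = [1/2 0; 0 1/2] + [272.0000 80.0000; 80.0000 32.0000] = [272.5000 80.0000; 80.0000 32.5000]
BᵀPA = [128.0000 112.0000; 32.0000 40.0000]
K = S⁻¹·BᵀPA = [0.6514 0.1791; -0.6188 0.7898]
A−BK = [-0.0651 0.0621; -0.1567 0.1369]
AᵀP(A−BK) = [0.4234 -0.2036; -0.2036 0.3440]
P' = Q + AᵀP(A−BK) = [1.4234 -0.2036; -0.2036 1.3440]
tr(P') = 2.7674


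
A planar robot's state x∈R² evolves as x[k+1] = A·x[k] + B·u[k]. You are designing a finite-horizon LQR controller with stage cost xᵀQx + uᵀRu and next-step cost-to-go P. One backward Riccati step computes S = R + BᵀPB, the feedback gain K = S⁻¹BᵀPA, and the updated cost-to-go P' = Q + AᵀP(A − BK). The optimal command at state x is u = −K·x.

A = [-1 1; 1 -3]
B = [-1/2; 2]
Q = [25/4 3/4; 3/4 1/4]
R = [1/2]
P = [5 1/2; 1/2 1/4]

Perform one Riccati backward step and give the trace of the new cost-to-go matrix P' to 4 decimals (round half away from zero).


10.3571

BᵀP = [-1.5000 0.2500]
S = R + BᵀPB = [1/2] + [1.2500] = [1.7500]
BᵀPA = [1.7500 -2.2500]
K = S⁻¹·BᵀPA = [1.0000 -1.2857]
A−BK = [-0.5000 0.3571; -1.0000 -0.4286]
AᵀP(A−BK) = [2.5000 -1.5000; -1.5000 1.3571]
P' = Q + AᵀP(A−BK) = [8.7500 -0.7500; -0.7500 1.6071]
tr(P') = 10.3571


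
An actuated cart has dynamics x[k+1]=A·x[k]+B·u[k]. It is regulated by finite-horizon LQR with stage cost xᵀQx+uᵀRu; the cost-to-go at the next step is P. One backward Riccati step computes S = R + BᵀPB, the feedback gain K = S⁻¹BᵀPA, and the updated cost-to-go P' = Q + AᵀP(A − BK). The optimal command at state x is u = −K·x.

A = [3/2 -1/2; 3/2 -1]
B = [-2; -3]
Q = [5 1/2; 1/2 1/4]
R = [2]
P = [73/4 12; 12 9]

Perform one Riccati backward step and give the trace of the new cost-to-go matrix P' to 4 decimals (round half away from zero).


6.3579

BᵀP = [-72.5000 -51.0000]
S = R + BᵀPB = [2] + [298.0000] = [300.0000]
BᵀPA = [-185.2500 87.2500]
K = S⁻¹·BᵀPA = [-0.6175 0.2908]
A−BK = [0.2650 0.0817; -0.3525 -0.1275]
AᵀP(A−BK) = [0.9206 -0.3106; -0.3106 0.1873]
P' = Q + AᵀP(A−BK) = [5.9206 0.1894; 0.1894 0.4373]
tr(P') = 6.3579


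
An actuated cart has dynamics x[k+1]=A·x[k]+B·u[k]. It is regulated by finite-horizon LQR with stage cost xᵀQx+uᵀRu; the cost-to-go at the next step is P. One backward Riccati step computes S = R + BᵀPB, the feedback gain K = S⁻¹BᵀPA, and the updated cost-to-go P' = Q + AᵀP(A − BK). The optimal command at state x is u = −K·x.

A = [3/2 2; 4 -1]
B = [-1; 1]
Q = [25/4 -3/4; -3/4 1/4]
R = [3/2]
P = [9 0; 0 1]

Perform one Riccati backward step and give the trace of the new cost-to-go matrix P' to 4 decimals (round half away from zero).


40.5109

BᵀP = [-9.0000 1.0000]
S = R + BᵀPB = [3/2] + [10.0000] = [11.5000]
BᵀPA = [-9.5000 -19.0000]
K = S⁻¹·BᵀPA = [-0.8261 -1.6522]
A−BK = [0.6739 0.3478; 4.8261 0.6522]
AᵀP(A−BK) = [28.4022 7.3043; 7.3043 5.6087]
P' = Q + AᵀP(A−BK) = [34.6522 6.5543; 6.5543 5.8587]
tr(P') = 40.5109


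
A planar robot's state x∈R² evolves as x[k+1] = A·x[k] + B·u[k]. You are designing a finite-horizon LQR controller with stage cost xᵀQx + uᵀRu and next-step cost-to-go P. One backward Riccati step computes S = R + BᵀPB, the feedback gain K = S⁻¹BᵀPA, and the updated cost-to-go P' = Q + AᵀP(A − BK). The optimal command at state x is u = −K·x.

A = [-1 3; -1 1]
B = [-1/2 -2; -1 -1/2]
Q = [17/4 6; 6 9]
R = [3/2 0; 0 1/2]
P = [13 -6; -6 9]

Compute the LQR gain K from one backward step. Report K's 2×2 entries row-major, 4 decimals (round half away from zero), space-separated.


0.6846 -0.2367 0.2985 -1.4165

BᵀP = [-0.5000 -6.0000; -23.0000 7.5000]
S = R + BᵀPB = [3/2 0; 0 1/2] + [6.2500 4.0000; 4.0000 42.2500] = [7.7500 4.0000; 4.0000 42.7500]
BᵀPA = [6.5000 -7.5000; 15.5000 -61.5000]
K = S⁻¹·BᵀPA = [0.6846 -0.2367; 0.2985 -1.4165]
A−BK = [-0.0607 0.0488; -0.1661 0.0551]
AᵀP(A−BK) = [0.9229 -0.5066; -0.5066 1.1132]
P' = Q + AᵀP(A−BK) = [5.1729 5.4934; 5.4934 10.1132]
tr(P') = 15.2861


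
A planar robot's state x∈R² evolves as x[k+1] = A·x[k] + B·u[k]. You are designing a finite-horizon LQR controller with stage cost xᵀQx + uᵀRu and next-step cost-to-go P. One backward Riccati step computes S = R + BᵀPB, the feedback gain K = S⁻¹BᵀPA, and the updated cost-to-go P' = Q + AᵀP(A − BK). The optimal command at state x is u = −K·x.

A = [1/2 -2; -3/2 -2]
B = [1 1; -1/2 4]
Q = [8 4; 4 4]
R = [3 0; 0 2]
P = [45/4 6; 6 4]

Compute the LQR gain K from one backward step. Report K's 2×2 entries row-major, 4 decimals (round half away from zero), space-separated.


BᵀP = [8.2500 4.0000; 35.2500 22.0000]
S = R + BᵀPB = [3 0; 0 2] + [6.2500 24.2500; 24.2500 123.2500] = [9.2500 24.2500; 24.2500 125.2500]
BᵀPA = [-1.8750 -24.5000; -15.3750 -114.5000]
K = S⁻¹·BᵀPA = [0.2419 -0.5118; -0.1696 -0.8151]
A−BK = [0.4277 -0.6731; -0.7007 1.0044]
AᵀP(A−BK) = [0.6586 -0.7415; -0.7415 3.1341]
P' = Q + AᵀP(A−BK) = [8.6586 3.2585; 3.2585 7.1341]
tr(P') = 15.7927

0.2419 -0.5118 -0.1696 -0.8151


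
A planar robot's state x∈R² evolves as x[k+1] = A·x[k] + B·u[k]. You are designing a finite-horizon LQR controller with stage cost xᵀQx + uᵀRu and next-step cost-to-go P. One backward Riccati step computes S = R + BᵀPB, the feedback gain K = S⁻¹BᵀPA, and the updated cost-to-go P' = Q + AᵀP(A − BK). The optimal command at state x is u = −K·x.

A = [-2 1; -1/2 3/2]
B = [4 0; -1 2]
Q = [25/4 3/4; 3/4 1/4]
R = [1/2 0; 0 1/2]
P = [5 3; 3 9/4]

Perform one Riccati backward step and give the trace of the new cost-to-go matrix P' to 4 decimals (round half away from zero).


7.1017

BᵀP = [17.0000 9.7500; 6.0000 4.5000]
S = R + BᵀPB = [1/2 0; 0 1/2] + [58.2500 19.5000; 19.5000 9.0000] = [58.7500 19.5000; 19.5000 9.5000]
BᵀPA = [-38.8750 31.6250; -14.2500 12.7500]
K = S⁻¹·BᵀPA = [-0.5141 0.2913; -0.4448 0.7442]
A−BK = [0.0562 -0.1651; -0.1244 0.3029]
AᵀP(A−BK) = [0.2397 -0.2589; -0.2589 0.3620]
P' = Q + AᵀP(A−BK) = [6.4897 0.4911; 0.4911 0.6120]
tr(P') = 7.1017


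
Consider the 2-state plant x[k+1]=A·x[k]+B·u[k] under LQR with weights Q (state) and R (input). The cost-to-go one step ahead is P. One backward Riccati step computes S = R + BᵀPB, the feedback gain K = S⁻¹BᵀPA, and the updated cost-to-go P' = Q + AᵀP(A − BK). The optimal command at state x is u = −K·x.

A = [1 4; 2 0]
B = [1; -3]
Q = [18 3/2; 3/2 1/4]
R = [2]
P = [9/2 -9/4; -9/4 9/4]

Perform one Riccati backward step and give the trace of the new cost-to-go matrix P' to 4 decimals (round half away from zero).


43.3075

BᵀP = [11.2500 -9.0000]
S = R + BᵀPB = [2] + [38.2500] = [40.2500]
BᵀPA = [-6.7500 45.0000]
K = S⁻¹·BᵀPA = [-0.1677 1.1180]
A−BK = [1.1677 2.8820; 1.4969 3.3540]
AᵀP(A−BK) = [3.3680 7.5466; 7.5466 21.6894]
P' = Q + AᵀP(A−BK) = [21.3680 9.0466; 9.0466 21.9394]
tr(P') = 43.3075


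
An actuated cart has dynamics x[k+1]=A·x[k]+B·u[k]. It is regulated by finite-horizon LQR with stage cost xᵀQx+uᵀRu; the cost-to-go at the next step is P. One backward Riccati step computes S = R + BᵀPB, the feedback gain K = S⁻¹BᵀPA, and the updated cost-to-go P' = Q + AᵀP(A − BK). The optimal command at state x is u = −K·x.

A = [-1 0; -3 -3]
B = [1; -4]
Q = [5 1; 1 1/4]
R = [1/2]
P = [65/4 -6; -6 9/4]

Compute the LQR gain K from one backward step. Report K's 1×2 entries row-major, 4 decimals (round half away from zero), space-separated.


0.0471 0.4467

BᵀP = [40.2500 -15.0000]
S = R + BᵀPB = [1/2] + [100.2500] = [100.7500]
BᵀPA = [4.7500 45.0000]
K = S⁻¹·BᵀPA = [0.0471 0.4467]
A−BK = [-1.0471 -0.4467; -2.8114 -1.2134]
AᵀP(A−BK) = [0.2761 0.1284; 0.1284 0.1507]
P' = Q + AᵀP(A−BK) = [5.2761 1.1284; 1.1284 0.4007]
tr(P') = 5.6768


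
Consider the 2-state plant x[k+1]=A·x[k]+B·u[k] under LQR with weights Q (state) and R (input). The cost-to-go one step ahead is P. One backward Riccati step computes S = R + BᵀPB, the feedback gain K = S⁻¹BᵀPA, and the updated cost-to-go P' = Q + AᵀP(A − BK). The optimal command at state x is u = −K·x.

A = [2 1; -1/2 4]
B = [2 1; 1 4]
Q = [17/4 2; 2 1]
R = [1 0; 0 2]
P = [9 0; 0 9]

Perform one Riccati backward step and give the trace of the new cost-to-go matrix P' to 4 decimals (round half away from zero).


BᵀP = [18.0000 9.0000; 9.0000 36.0000]
S = R + BᵀPB = [1 0; 0 2] + [45.0000 54.0000; 54.0000 153.0000] = [46.0000 54.0000; 54.0000 155.0000]
BᵀPA = [31.5000 54.0000; 0.0000 153.0000]
K = S⁻¹·BᵀPA = [1.1586 0.0256; -0.4037 0.9782]
A−BK = [0.0864 -0.0294; -0.0440 0.0617]
AᵀP(A−BK) = [1.7529 -0.8073; -0.8073 1.9563]
P' = Q + AᵀP(A−BK) = [6.0029 1.1927; 1.1927 2.9563]
tr(P') = 8.9592

8.9592


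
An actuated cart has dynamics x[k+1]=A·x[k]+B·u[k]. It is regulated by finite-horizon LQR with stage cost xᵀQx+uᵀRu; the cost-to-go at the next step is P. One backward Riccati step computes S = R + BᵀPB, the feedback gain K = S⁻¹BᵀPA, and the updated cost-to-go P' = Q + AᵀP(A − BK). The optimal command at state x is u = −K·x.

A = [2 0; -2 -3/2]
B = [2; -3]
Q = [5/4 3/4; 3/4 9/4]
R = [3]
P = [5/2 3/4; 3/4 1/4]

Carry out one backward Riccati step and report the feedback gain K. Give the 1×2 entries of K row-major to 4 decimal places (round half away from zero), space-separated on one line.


0.6400 -0.1800

BᵀP = [2.7500 0.7500]
S = R + BᵀPB = [3] + [3.2500] = [6.2500]
BᵀPA = [4.0000 -1.1250]
K = S⁻¹·BᵀPA = [0.6400 -0.1800]
A−BK = [0.7200 0.3600; -0.0800 -2.0400]
AᵀP(A−BK) = [2.4400 -0.7800; -0.7800 0.3600]
P' = Q + AᵀP(A−BK) = [3.6900 -0.0300; -0.0300 2.6100]
tr(P') = 6.3000


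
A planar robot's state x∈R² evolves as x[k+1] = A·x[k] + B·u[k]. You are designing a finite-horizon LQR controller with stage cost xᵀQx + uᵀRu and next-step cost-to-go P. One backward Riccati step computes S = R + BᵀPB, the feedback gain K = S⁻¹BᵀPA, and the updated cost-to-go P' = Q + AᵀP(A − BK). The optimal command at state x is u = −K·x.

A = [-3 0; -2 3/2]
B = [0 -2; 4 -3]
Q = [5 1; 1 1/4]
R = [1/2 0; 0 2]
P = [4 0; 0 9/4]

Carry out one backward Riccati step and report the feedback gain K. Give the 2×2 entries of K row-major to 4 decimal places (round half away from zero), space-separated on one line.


0.4857 0.3642 1.3232 -0.0076

BᵀP = [0.0000 9.0000; -8.0000 -6.7500]
S = R + BᵀPB = [1/2 0; 0 2] + [36.0000 -27.0000; -27.0000 36.2500] = [36.5000 -27.0000; -27.0000 38.2500]
BᵀPA = [-18.0000 13.5000; 37.5000 -10.1250]
K = S⁻¹·BᵀPA = [0.4857 0.3642; 1.3232 -0.0076]
A−BK = [-0.3536 -0.0152; 0.0270 0.0202]
AᵀP(A−BK) = [4.1214 0.0911; 0.0911 0.0683]
P' = Q + AᵀP(A−BK) = [9.1214 1.0911; 1.0911 0.3183]
tr(P') = 9.4397


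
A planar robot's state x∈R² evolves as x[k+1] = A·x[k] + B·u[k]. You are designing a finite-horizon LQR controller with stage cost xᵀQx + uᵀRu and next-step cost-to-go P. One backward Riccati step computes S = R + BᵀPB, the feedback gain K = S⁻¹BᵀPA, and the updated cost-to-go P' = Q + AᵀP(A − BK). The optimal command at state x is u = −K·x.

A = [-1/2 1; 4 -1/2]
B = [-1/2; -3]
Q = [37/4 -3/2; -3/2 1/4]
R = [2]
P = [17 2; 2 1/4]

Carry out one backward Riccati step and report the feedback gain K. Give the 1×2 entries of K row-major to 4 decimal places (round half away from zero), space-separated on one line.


BᵀP = [-14.5000 -1.7500]
S = R + BᵀPB = [2] + [12.5000] = [14.5000]
BᵀPA = [0.2500 -13.6250]
K = S⁻¹·BᵀPA = [0.0172 -0.9397]
A−BK = [-0.4914 0.5302; 4.0517 -3.3190]
AᵀP(A−BK) = [0.2457 -0.2651; -0.2651 2.2597]
P' = Q + AᵀP(A−BK) = [9.4957 -1.7651; -1.7651 2.5097]
tr(P') = 12.0054

0.0172 -0.9397


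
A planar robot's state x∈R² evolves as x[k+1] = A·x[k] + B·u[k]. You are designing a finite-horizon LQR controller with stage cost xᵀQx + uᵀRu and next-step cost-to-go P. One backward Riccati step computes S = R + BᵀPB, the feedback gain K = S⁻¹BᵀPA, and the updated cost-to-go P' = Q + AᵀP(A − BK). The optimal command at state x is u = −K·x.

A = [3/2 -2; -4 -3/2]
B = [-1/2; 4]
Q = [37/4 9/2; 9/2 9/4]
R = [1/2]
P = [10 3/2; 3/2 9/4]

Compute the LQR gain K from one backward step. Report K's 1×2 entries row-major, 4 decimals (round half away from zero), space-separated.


-0.9545 -0.4356

BᵀP = [1.0000 8.2500]
S = R + BᵀPB = [1/2] + [32.5000] = [33.0000]
BᵀPA = [-31.5000 -14.3750]
K = S⁻¹·BᵀPA = [-0.9545 -0.4356]
A−BK = [1.0227 -2.2178; -0.1818 0.2424]
AᵀP(A−BK) = [10.4318 -21.5966; -21.5966 47.8007]
P' = Q + AᵀP(A−BK) = [19.6818 -17.0966; -17.0966 50.0507]
tr(P') = 69.7325


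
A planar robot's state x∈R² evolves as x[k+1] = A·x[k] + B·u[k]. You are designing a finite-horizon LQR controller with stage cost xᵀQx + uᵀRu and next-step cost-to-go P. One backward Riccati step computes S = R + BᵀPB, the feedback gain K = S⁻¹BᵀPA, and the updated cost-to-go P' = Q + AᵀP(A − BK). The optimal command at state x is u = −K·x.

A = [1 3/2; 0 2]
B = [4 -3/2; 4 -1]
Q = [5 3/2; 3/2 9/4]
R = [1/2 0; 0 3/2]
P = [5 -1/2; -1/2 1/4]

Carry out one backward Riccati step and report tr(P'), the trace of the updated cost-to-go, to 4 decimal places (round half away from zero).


7.6286

BᵀP = [18.0000 -1.0000; -7.0000 0.5000]
S = R + BᵀPB = [1/2 0; 0 3/2] + [68.0000 -26.0000; -26.0000 10.0000] = [68.5000 -26.0000; -26.0000 11.5000]
BᵀPA = [18.0000 25.0000; -7.0000 -9.5000]
K = S⁻¹·BᵀPA = [0.2237 0.3624; -0.1029 -0.0067]
A−BK = [-0.0492 0.0403; -0.9978 0.5436]
AᵀP(A−BK) = [0.2528 -0.0705; -0.0705 0.1258]
P' = Q + AᵀP(A−BK) = [5.2528 1.4295; 1.4295 2.3758]
tr(P') = 7.6286


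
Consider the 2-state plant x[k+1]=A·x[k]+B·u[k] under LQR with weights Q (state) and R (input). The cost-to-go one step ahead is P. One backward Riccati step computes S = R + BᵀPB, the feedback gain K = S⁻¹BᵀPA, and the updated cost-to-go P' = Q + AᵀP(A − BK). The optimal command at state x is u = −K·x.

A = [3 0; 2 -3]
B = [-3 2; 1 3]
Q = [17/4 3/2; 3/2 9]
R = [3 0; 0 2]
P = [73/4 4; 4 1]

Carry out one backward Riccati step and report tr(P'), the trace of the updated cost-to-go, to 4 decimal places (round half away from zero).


BᵀP = [-50.7500 -11.0000; 48.5000 11.0000]
S = R + BᵀPB = [3 0; 0 2] + [141.2500 -134.5000; -134.5000 130.0000] = [144.2500 -134.5000; -134.5000 132.0000]
BᵀPA = [-174.2500 33.0000; 167.5000 -33.0000]
K = S⁻¹·BᵀPA = [-0.4967 -0.0868; 0.7628 -0.3384]
A−BK = [-0.0158 0.4165; 0.2083 -1.8980]
AᵀP(A−BK) = [1.9256 -0.4354; -0.4354 0.6958]
P' = Q + AᵀP(A−BK) = [6.1756 1.0646; 1.0646 9.6958]
tr(P') = 15.8714

15.8714


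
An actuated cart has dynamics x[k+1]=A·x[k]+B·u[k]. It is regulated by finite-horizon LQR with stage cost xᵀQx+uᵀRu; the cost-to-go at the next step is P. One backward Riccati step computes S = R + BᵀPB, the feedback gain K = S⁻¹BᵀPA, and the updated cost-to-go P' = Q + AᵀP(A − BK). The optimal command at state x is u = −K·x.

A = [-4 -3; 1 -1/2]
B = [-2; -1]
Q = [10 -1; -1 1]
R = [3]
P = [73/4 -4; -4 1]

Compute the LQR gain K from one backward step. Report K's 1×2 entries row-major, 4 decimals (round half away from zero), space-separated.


2.2459 1.5410

BᵀP = [-32.5000 7.0000]
S = R + BᵀPB = [3] + [58.0000] = [61.0000]
BᵀPA = [137.0000 94.0000]
K = S⁻¹·BᵀPA = [2.2459 1.5410]
A−BK = [0.4918 0.0820; 3.2459 1.0410]
AᵀP(A−BK) = [17.3115 11.3852; 11.3852 7.6475]
P' = Q + AᵀP(A−BK) = [27.3115 10.3852; 10.3852 8.6475]
tr(P') = 35.9590


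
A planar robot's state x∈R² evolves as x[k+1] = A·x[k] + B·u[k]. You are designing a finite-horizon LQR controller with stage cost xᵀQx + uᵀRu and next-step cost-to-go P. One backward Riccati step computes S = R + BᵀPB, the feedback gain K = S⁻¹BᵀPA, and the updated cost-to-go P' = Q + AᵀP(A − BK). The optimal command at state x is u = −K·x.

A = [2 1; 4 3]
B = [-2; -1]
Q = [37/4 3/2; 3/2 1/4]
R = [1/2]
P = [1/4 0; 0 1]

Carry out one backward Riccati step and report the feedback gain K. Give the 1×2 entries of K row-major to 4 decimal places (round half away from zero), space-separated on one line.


BᵀP = [-0.5000 -1.0000]
S = R + BᵀPB = [1/2] + [2.0000] = [2.5000]
BᵀPA = [-5.0000 -3.5000]
K = S⁻¹·BᵀPA = [-2.0000 -1.4000]
A−BK = [-2.0000 -1.8000; 2.0000 1.6000]
AᵀP(A−BK) = [7.0000 5.5000; 5.5000 4.3500]
P' = Q + AᵀP(A−BK) = [16.2500 7.0000; 7.0000 4.6000]
tr(P') = 20.8500

-2.0000 -1.4000


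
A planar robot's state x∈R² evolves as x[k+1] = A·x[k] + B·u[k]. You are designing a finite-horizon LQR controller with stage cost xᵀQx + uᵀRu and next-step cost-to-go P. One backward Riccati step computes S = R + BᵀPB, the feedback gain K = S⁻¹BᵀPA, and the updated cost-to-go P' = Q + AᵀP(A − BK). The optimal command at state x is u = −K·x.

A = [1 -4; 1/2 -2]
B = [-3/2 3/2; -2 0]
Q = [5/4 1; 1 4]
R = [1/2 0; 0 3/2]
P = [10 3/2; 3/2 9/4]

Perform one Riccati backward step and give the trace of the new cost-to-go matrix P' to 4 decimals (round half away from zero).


9.3969

BᵀP = [-18.0000 -6.7500; 15.0000 2.2500]
S = R + BᵀPB = [1/2 0; 0 3/2] + [40.5000 -27.0000; -27.0000 22.5000] = [41.0000 -27.0000; -27.0000 24.0000]
BᵀPA = [-21.3750 85.5000; 16.1250 -64.5000]
K = S⁻¹·BᵀPA = [-0.3044 1.2176; 0.3294 -1.3176]
A−BK = [0.0493 -0.1971; -0.1088 0.4353]
AᵀP(A−BK) = [0.2439 -0.9757; -0.9757 3.9029]
P' = Q + AᵀP(A−BK) = [1.4939 0.0243; 0.0243 7.9029]
tr(P') = 9.3969


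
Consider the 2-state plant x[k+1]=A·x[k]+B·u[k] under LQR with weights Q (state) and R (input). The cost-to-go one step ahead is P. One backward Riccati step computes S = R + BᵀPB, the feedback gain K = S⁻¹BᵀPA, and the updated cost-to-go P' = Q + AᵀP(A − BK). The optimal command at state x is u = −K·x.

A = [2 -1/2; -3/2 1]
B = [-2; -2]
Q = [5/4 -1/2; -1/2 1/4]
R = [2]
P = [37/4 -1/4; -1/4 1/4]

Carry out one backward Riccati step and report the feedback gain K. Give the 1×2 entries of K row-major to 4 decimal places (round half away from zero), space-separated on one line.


-0.9474 0.2368

BᵀP = [-18.0000 0.0000]
S = R + BᵀPB = [2] + [36.0000] = [38.0000]
BᵀPA = [-36.0000 9.0000]
K = S⁻¹·BᵀPA = [-0.9474 0.2368]
A−BK = [0.1053 -0.0263; -3.3947 1.4737]
AᵀP(A−BK) = [4.9572 -1.7862; -1.7862 0.6809]
P' = Q + AᵀP(A−BK) = [6.2072 -2.2862; -2.2862 0.9309]
tr(P') = 7.1382


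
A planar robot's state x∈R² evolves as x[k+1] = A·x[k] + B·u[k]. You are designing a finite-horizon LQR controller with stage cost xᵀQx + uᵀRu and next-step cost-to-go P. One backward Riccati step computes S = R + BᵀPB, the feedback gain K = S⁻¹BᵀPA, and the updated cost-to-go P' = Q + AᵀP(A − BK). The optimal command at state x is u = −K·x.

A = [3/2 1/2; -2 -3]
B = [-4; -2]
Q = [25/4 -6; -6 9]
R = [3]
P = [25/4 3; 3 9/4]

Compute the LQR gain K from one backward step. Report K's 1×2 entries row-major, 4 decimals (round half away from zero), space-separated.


BᵀP = [-31.0000 -16.5000]
S = R + BᵀPB = [3] + [157.0000] = [160.0000]
BᵀPA = [-13.5000 34.0000]
K = S⁻¹·BᵀPA = [-0.0844 0.2125]
A−BK = [1.1625 1.3500; -2.1688 -2.5750]
AᵀP(A−BK) = [3.9234 4.5563; 4.5563 5.5875]
P' = Q + AᵀP(A−BK) = [10.1734 -1.4438; -1.4438 14.5875]
tr(P') = 24.7609

-0.0844 0.2125


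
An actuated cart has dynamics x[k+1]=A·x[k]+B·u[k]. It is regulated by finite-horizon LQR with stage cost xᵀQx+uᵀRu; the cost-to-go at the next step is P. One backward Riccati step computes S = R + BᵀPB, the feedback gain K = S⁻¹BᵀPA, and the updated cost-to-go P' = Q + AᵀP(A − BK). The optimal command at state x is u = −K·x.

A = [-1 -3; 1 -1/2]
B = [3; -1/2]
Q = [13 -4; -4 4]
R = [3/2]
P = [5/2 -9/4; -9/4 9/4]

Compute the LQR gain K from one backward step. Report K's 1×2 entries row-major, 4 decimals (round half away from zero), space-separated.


-0.5269 -0.7006

BᵀP = [8.6250 -7.8750]
S = R + BᵀPB = [3/2] + [29.8125] = [31.3125]
BᵀPA = [-16.5000 -21.9375]
K = S⁻¹·BᵀPA = [-0.5269 -0.7006]
A−BK = [0.5808 -0.8982; 0.7365 -0.8503]
AᵀP(A−BK) = [0.5554 0.4401; 0.4401 0.9431]
P' = Q + AᵀP(A−BK) = [13.5554 -3.5599; -3.5599 4.9431]
tr(P') = 18.4985


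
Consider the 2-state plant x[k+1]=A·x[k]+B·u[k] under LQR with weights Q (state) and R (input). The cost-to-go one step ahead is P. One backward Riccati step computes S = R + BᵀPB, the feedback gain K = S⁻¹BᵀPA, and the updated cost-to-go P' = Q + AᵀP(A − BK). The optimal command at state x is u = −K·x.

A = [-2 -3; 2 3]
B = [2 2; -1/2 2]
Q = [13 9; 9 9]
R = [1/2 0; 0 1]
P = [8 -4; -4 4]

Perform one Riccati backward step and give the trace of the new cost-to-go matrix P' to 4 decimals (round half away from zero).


BᵀP = [18.0000 -10.0000; 8.0000 0.0000]
S = R + BᵀPB = [1/2 0; 0 1] + [41.0000 16.0000; 16.0000 16.0000] = [41.5000 16.0000; 16.0000 17.0000]
BᵀPA = [-56.0000 -84.0000; -16.0000 -24.0000]
K = S⁻¹·BᵀPA = [-1.5484 -2.3226; 0.5161 0.7742]
A−BK = [0.0645 0.0968; 0.1935 0.2903]
AᵀP(A−BK) = [1.5484 2.3226; 2.3226 3.4839]
P' = Q + AᵀP(A−BK) = [14.5484 11.3226; 11.3226 12.4839]
tr(P') = 27.0323

27.0323


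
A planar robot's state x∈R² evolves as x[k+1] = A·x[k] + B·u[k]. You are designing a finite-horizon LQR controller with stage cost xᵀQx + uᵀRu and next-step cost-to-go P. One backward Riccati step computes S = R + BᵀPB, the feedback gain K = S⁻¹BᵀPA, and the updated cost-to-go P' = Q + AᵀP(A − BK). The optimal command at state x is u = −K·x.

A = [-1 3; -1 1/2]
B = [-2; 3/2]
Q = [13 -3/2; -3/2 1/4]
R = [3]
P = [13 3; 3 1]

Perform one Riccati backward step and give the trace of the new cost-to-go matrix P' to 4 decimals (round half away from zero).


BᵀP = [-21.5000 -4.5000]
S = R + BᵀPB = [3] + [36.2500] = [39.2500]
BᵀPA = [26.0000 -66.7500]
K = S⁻¹·BᵀPA = [0.6624 -1.7006]
A−BK = [0.3248 -0.4013; -1.9936 3.0510]
AᵀP(A−BK) = [2.7771 -5.7834; -5.7834 12.7325]
P' = Q + AᵀP(A−BK) = [15.7771 -7.2834; -7.2834 12.9825]
tr(P') = 28.7596

28.7596


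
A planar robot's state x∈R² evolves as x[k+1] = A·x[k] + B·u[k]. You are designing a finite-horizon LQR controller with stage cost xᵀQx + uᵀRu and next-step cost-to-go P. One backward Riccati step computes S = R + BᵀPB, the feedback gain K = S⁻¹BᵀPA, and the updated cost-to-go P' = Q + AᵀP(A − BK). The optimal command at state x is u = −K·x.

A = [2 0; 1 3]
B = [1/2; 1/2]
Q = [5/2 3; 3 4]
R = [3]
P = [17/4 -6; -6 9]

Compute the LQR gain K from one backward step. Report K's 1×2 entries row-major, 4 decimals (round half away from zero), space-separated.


-0.0755 1.3585

BᵀP = [-0.8750 1.5000]
S = R + BᵀPB = [3] + [0.3125] = [3.3125]
BᵀPA = [-0.2500 4.5000]
K = S⁻¹·BᵀPA = [-0.0755 1.3585]
A−BK = [2.0377 -0.6792; 1.0377 2.3208]
AᵀP(A−BK) = [1.9811 -8.6604; -8.6604 74.8868]
P' = Q + AᵀP(A−BK) = [4.4811 -5.6604; -5.6604 78.8868]
tr(P') = 83.3679


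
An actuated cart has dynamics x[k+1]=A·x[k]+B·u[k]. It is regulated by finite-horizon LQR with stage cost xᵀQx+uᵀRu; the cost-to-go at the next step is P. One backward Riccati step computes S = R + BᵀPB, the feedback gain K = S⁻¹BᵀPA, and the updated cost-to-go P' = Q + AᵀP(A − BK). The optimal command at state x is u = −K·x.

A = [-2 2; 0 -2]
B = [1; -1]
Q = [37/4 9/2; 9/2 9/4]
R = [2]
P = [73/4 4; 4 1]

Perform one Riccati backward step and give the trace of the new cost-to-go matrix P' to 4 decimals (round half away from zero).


29.9906

BᵀP = [14.2500 3.0000]
S = R + BᵀPB = [2] + [11.2500] = [13.2500]
BᵀPA = [-28.5000 22.5000]
K = S⁻¹·BᵀPA = [-2.1509 1.6981]
A−BK = [0.1509 0.3019; -2.1509 -0.3019]
AᵀP(A−BK) = [11.6981 -8.6038; -8.6038 6.7925]
P' = Q + AᵀP(A−BK) = [20.9481 -4.1038; -4.1038 9.0425]
tr(P') = 29.9906


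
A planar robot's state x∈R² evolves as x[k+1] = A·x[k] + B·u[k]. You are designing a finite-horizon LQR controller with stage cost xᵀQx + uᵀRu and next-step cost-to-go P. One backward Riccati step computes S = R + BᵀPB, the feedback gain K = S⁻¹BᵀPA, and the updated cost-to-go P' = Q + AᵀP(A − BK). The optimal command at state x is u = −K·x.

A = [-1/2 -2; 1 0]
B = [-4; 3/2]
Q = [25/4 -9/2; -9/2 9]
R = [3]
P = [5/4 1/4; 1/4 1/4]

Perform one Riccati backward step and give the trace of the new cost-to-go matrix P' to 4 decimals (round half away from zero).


16.2629

BᵀP = [-4.6250 -0.6250]
S = R + BᵀPB = [3] + [17.5625] = [20.5625]
BᵀPA = [1.6875 9.2500]
K = S⁻¹·BᵀPA = [0.0821 0.4498]
A−BK = [-0.1717 -0.2006; 0.8769 -0.6748]
AᵀP(A−BK) = [0.1740 -0.0091; -0.0091 0.8389]
P' = Q + AᵀP(A−BK) = [6.4240 -4.5091; -4.5091 9.8389]
tr(P') = 16.2629


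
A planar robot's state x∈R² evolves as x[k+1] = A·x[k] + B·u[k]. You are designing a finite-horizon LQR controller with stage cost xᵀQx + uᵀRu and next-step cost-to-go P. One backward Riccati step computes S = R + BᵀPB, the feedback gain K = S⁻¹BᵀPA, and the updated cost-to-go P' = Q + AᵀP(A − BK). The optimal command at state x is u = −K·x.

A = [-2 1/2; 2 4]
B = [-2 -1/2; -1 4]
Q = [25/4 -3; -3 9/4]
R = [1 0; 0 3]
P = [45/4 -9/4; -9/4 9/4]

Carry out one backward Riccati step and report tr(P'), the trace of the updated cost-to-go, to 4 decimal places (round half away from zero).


BᵀP = [-20.2500 2.2500; -14.6250 10.1250]
S = R + BᵀPB = [1 0; 0 3] + [38.2500 19.1250; 19.1250 47.8125] = [39.2500 19.1250; 19.1250 50.8125]
BᵀPA = [45.0000 -1.1250; 49.5000 33.1875]
K = S⁻¹·BᵀPA = [0.8227 -0.4248; 0.6645 0.8130]
A−BK = [-0.0223 0.0569; 0.1646 0.3230]
AᵀP(A−BK) = [2.0847 1.3719; 1.3719 2.3521]
P' = Q + AᵀP(A−BK) = [8.3347 -1.6281; -1.6281 4.6021]
tr(P') = 12.9368

12.9368
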